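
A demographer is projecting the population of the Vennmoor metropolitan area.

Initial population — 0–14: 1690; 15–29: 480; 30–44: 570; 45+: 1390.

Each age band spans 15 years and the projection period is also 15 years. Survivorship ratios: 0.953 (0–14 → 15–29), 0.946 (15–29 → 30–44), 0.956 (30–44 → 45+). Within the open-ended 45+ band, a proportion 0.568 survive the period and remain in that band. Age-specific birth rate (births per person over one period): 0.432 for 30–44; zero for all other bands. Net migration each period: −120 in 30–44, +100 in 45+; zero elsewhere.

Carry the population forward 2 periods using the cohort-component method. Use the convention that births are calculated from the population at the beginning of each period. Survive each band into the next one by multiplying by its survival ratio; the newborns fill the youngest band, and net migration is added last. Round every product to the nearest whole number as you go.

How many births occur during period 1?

246

[period 1]
Births: 570 × 0.432 = 246
15–29: 1690 × 0.953 = 1611
30–44: 480 × 0.946 = 454
45+: 570 × 0.956 + 1390 × 0.568 = 545 + 790 = 1335
Net migration: 30–44 − 120 → 334; 45+ + 100 → 1435
End of period: [246, 1611, 334, 1435]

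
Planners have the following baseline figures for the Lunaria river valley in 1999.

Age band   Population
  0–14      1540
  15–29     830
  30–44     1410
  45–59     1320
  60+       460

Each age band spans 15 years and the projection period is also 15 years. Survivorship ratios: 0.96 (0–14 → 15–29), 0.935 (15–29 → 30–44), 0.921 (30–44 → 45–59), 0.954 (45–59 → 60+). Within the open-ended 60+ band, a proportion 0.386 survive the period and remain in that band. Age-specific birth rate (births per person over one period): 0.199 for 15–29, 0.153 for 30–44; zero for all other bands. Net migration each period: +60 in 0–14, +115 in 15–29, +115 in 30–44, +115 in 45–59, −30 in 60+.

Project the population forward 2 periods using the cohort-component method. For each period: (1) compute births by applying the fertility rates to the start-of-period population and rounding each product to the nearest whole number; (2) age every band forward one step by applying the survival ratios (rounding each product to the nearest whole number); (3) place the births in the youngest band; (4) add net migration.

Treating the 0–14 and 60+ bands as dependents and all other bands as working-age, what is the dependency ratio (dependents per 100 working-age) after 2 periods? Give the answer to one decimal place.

77.2

Call the bands 1 to 5, youngest first.
[period 1]
Births: 830 × 0.199 = 165  |  1410 × 0.153 = 216 ⇒ total 381
Band 2: 1540 × 0.96 = 1478
Band 3: 830 × 0.935 = 776
Band 4: 1410 × 0.921 = 1299
Band 5: 1320 × 0.954 + 460 × 0.386 = 1259 + 178 = 1437
Net migration: Band 1 + 60 → 441; Band 2 + 115 → 1593; Band 3 + 115 → 891; Band 4 + 115 → 1414; Band 5 − 30 → 1407
Population now: 0–14=441, 15–29=1593, 30–44=891, 45–59=1414, 60+=1407
[period 2]
Births: 1593 × 0.199 = 317  |  891 × 0.153 = 136 ⇒ total 453
Band 2: 441 × 0.96 = 423
Band 3: 1593 × 0.935 = 1489
Band 4: 891 × 0.921 = 821
Band 5: 1414 × 0.954 + 1407 × 0.386 = 1349 + 543 = 1892
Net migration: Band 1 + 60 → 513; Band 2 + 115 → 538; Band 3 + 115 → 1604; Band 4 + 115 → 936; Band 5 − 30 → 1862
Population now: 0–14=513, 15–29=538, 30–44=1604, 45–59=936, 60+=1862
Dependents (band 0–14 + band 60+) = 513 + 1862 = 2375; working-age = 3078; ratio = 2375/3078 × 100 = 77.2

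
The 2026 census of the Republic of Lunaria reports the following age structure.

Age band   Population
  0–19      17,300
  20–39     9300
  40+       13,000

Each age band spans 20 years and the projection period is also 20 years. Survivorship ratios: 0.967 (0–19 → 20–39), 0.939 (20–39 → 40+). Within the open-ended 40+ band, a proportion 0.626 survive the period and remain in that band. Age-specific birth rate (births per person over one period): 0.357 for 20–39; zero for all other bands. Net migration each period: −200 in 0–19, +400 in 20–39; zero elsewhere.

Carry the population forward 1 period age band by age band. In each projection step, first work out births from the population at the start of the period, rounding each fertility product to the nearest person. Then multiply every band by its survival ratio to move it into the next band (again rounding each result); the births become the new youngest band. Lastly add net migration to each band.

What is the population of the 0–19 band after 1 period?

3120

Period 1.
Births: 9300 × 0.357 = 3320
20–39: 17300 × 0.967 = 16729
40+: 9300 × 0.939 + 13000 × 0.626 = 8733 + 8138 = 16871
Net migration: 0–19 − 200 → 3120; 20–39 + 400 → 17129
→ [3120, 17129, 16871]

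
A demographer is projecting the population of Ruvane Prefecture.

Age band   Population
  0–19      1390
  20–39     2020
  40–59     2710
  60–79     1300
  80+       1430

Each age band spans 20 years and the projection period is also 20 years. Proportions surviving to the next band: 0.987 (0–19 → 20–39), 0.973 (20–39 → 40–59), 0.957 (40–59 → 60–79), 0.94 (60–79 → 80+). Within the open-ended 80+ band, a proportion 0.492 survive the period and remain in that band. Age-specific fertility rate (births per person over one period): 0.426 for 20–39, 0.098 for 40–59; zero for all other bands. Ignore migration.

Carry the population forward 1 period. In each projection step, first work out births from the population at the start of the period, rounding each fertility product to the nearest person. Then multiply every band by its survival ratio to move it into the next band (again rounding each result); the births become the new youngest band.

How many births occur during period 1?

Numbering the groups 1..5 from youngest to oldest:
Period 1:
Births: 2020 * 0.426 = 861  |  2710 * 0.098 = 266 → 1127
Group 2: 1390 * 0.987 = 1372
Group 3: 2020 * 0.973 = 1965
Group 4: 2710 * 0.957 = 2593
Group 5: 1300 * 0.94 + 1430 * 0.492 = 1222 + 704 = 1926
End of period: [1127, 1372, 1965, 2593, 1926]

1127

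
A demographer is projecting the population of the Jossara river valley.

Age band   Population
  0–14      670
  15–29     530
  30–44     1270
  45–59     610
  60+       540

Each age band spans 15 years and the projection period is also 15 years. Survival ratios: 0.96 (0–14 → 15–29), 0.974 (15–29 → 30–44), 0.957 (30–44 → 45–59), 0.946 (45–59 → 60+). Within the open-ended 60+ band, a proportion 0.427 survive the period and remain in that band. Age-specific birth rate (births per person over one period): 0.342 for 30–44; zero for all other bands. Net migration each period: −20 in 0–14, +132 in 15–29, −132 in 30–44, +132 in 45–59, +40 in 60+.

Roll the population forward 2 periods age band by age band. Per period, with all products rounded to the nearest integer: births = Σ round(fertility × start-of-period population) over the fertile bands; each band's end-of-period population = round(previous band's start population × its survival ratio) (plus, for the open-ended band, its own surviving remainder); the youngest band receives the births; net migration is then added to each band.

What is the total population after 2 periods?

3438

Call the groups 1 to 5, youngest first.
Period 1.
Births: 1270 × 0.342 = 434
Group 2: 670 × 0.96 = 643
Group 3: 530 × 0.974 = 516
Group 4: 1270 × 0.957 = 1215
Group 5: 610 × 0.946 + 540 × 0.427 = 577 + 231 = 808
Net migration: Group 1 − 20 → 414; Group 2 + 132 → 775; Group 3 − 132 → 384; Group 4 + 132 → 1347; Group 5 + 40 → 848
End of period: [414, 775, 384, 1347, 848]
Period 2.
Births: 384 × 0.342 = 131
Group 2: 414 × 0.96 = 397
Group 3: 775 × 0.974 = 755
Group 4: 384 × 0.957 = 367
Group 5: 1347 × 0.946 + 848 × 0.427 = 1274 + 362 = 1636
Net migration: Group 1 − 20 → 111; Group 2 + 132 → 529; Group 3 − 132 → 623; Group 4 + 132 → 499; Group 5 + 40 → 1676
End of period: [111, 529, 623, 499, 1676]
Total after period 2: 111 + 529 + 623 + 499 + 1676 = 3438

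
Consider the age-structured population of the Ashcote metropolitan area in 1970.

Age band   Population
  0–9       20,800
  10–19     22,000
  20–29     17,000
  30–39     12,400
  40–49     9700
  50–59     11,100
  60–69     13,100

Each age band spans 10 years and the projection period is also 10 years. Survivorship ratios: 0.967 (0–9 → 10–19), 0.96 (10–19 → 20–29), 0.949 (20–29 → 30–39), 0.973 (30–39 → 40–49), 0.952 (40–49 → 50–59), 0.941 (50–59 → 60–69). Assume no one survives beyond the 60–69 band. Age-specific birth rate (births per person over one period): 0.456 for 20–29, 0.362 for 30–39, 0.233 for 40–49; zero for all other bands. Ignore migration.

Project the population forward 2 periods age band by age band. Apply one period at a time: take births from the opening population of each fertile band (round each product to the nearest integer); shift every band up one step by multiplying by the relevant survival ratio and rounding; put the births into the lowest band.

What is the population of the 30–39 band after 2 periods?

20043

Call the groups 1 to 7, youngest first.
— Period 1 —
Births: 17000 * 0.456 = 7752, 12400 * 0.362 = 4489, 9700 * 0.233 = 2260 → 14501
Group 2: 20800 * 0.967 = 20114
Group 3: 22000 * 0.96 = 21120
Group 4: 17000 * 0.949 = 16133
Group 5: 12400 * 0.973 = 12065
Group 6: 9700 * 0.952 = 9234
Group 7: 11100 * 0.941 = 10445
Giving 14501 / 20114 / 21120 / 16133 / 12065 / 9234 / 10445.
— Period 2 —
Births: 21120 * 0.456 = 9631, 16133 * 0.362 = 5840, 12065 * 0.233 = 2811 → 18282
Group 2: 14501 * 0.967 = 14022
Group 3: 20114 * 0.96 = 19309
Group 4: 21120 * 0.949 = 20043
Group 5: 16133 * 0.973 = 15697
Group 6: 12065 * 0.952 = 11486
Group 7: 9234 * 0.941 = 8689
Giving 18282 / 14022 / 19309 / 20043 / 15697 / 11486 / 8689.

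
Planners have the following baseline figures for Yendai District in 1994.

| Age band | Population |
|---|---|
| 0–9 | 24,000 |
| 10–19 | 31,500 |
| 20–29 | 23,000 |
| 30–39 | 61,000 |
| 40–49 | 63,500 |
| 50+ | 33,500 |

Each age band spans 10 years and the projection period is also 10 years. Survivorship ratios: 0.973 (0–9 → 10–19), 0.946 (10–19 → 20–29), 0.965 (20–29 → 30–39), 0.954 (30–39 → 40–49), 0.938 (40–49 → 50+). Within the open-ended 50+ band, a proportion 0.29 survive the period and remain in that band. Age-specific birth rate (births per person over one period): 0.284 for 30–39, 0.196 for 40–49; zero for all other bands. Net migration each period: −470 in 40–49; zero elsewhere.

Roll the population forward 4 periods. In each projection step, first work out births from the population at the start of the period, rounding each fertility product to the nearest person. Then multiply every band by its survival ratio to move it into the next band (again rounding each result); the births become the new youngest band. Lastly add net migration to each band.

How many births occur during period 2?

17617

Call the bands 1 to 6, youngest first.
Period 1.
Births: 61000 × 0.284 = 17324, 63500 × 0.196 = 12446 ⇒ total 29770
Band 2: 24000 × 0.973 = 23352
Band 3: 31500 × 0.946 = 29799
Band 4: 23000 × 0.965 = 22195
Band 5: 61000 × 0.954 = 58194
Band 6: 63500 × 0.938 + 33500 × 0.29 = 59563 + 9715 = 69278
Net migration: Band 5 − 470 → 57724
End of period: [29770, 23352, 29799, 22195, 57724, 69278]
Period 2.
Births: 22195 × 0.284 = 6303, 57724 × 0.196 = 11314 ⇒ total 17617
Band 2: 29770 × 0.973 = 28966
Band 3: 23352 × 0.946 = 22091
Band 4: 29799 × 0.965 = 28756
Band 5: 22195 × 0.954 = 21174
Band 6: 57724 × 0.938 + 69278 × 0.29 = 54145 + 20091 = 74236
Net migration: Band 5 − 470 → 20704
End of period: [17617, 28966, 22091, 28756, 20704, 74236]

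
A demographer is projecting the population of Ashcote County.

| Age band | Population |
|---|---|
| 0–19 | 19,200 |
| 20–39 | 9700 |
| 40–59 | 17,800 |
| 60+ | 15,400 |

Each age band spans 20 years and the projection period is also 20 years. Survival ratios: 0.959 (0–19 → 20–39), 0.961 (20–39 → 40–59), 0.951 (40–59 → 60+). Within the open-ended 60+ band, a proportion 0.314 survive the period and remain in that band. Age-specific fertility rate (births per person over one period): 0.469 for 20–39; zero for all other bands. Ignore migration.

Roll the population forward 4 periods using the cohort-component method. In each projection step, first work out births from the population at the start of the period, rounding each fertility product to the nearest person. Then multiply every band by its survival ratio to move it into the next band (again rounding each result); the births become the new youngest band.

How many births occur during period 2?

[period 1]
Births: 9700 × 0.469 = 4549
20–39: 19200 × 0.959 = 18413
40–59: 9700 × 0.961 = 9322
60+: 17800 × 0.951 + 15400 × 0.314 = 16928 + 4836 = 21764
End of period: [4549, 18413, 9322, 21764]
[period 2]
Births: 18413 × 0.469 = 8636
20–39: 4549 × 0.959 = 4362
40–59: 18413 × 0.961 = 17695
60+: 9322 × 0.951 + 21764 × 0.314 = 8865 + 6834 = 15699
End of period: [8636, 4362, 17695, 15699]

8636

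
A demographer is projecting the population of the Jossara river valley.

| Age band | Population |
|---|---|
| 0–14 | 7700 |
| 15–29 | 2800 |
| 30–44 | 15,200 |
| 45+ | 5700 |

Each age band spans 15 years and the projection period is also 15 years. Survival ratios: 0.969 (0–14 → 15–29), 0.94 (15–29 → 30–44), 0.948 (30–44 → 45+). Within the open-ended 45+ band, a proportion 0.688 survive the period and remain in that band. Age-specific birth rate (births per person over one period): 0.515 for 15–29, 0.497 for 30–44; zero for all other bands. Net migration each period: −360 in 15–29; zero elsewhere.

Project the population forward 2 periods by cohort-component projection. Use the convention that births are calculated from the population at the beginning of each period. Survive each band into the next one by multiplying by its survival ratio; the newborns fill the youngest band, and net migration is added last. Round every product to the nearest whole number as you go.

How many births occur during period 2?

— Period 1 —
Births: 2800 × 0.515 = 1442, 15200 × 0.497 = 7554 → 8996
15–29: 7700 × 0.969 = 7461
30–44: 2800 × 0.94 = 2632
45+: 15200 × 0.948 + 5700 × 0.688 = 14410 + 3922 = 18332
Net migration: 15–29 − 360 → 7101
→ [8996, 7101, 2632, 18332]
— Period 2 —
Births: 7101 × 0.515 = 3657, 2632 × 0.497 = 1308 → 4965
15–29: 8996 × 0.969 = 8717
30–44: 7101 × 0.94 = 6675
45+: 2632 × 0.948 + 18332 × 0.688 = 2495 + 12612 = 15107
Net migration: 15–29 − 360 → 8357
→ [4965, 8357, 6675, 15107]

4965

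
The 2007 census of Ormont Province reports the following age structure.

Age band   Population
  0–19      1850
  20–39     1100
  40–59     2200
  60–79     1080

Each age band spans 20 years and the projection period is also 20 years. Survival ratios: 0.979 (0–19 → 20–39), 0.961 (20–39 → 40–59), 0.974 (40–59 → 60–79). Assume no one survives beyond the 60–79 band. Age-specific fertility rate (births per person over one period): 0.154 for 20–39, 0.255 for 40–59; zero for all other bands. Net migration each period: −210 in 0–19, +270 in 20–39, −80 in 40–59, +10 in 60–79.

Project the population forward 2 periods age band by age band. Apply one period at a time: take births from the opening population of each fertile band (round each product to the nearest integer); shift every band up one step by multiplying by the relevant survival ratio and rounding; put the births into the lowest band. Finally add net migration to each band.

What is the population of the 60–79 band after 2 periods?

962

After projecting period 1:
Births: 1100 × 0.154 = 169 ; 2200 × 0.255 = 561 — total 730
20–39: 1850 × 0.979 = 1811
40–59: 1100 × 0.961 = 1057
60–79: 2200 × 0.974 = 2143
Net migration: 0–19 − 210 → 520; 20–39 + 270 → 2081; 40–59 − 80 → 977; 60–79 + 10 → 2153
→ [520, 2081, 977, 2153]
After projecting period 2:
Births: 2081 × 0.154 = 320 ; 977 × 0.255 = 249 — total 569
20–39: 520 × 0.979 = 509
40–59: 2081 × 0.961 = 2000
60–79: 977 × 0.974 = 952
Net migration: 0–19 − 210 → 359; 20–39 + 270 → 779; 40–59 − 80 → 1920; 60–79 + 10 → 962
→ [359, 779, 1920, 962]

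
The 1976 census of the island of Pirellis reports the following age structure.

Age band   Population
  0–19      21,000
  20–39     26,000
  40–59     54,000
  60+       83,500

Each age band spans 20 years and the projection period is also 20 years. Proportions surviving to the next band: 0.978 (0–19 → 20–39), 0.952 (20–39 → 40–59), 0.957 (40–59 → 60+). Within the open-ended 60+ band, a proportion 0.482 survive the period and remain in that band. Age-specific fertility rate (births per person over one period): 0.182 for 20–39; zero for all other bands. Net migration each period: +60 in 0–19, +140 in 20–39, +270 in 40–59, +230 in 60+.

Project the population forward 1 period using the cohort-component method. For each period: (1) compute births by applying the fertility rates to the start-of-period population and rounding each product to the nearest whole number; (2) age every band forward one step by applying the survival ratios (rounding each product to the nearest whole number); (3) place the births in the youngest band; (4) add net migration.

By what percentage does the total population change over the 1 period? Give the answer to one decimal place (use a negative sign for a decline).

-22.7

Period 1.
Births: 26000 * 0.182 = 4732
20–39: 21000 * 0.978 = 20538
40–59: 26000 * 0.952 = 24752
60+: 54000 * 0.957 + 83500 * 0.482 = 51678 + 40247 = 91925
Net migration: 0–19 + 60 → 4792; 20–39 + 140 → 20678; 40–59 + 270 → 25022; 60+ + 230 → 92155
→ [4792, 20678, 25022, 92155]
Total: 184500 → 142647; change = -41853; percentage change = -22.7%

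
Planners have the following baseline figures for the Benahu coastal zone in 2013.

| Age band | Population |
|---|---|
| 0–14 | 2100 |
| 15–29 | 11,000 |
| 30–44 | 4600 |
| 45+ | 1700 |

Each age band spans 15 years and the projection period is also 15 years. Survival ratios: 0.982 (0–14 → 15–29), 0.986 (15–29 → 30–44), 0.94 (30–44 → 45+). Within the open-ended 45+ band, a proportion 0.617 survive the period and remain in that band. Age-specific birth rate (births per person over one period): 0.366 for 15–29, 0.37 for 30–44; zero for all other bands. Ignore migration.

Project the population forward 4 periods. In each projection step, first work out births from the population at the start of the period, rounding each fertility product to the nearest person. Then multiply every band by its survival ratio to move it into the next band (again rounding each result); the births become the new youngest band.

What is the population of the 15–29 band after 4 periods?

— Period 1 —
Births: 11000 × 0.366 = 4026  |  4600 × 0.37 = 1702 ⇒ total 5728
15–29: 2100 × 0.982 = 2062
30–44: 11000 × 0.986 = 10846
45+: 4600 × 0.94 + 1700 × 0.617 = 4324 + 1049 = 5373
End of period: [5728, 2062, 10846, 5373]
— Period 2 —
Births: 2062 × 0.366 = 755  |  10846 × 0.37 = 4013 ⇒ total 4768
15–29: 5728 × 0.982 = 5625
30–44: 2062 × 0.986 = 2033
45+: 10846 × 0.94 + 5373 × 0.617 = 10195 + 3315 = 13510
End of period: [4768, 5625, 2033, 13510]
— Period 3 —
Births: 5625 × 0.366 = 2059  |  2033 × 0.37 = 752 ⇒ total 2811
15–29: 4768 × 0.982 = 4682
30–44: 5625 × 0.986 = 5546
45+: 2033 × 0.94 + 13510 × 0.617 = 1911 + 8336 = 10247
End of period: [2811, 4682, 5546, 10247]
— Period 4 —
Births: 4682 × 0.366 = 1714  |  5546 × 0.37 = 2052 ⇒ total 3766
15–29: 2811 × 0.982 = 2760
30–44: 4682 × 0.986 = 4616
45+: 5546 × 0.94 + 10247 × 0.617 = 5213 + 6322 = 11535
End of period: [3766, 2760, 4616, 11535]

2760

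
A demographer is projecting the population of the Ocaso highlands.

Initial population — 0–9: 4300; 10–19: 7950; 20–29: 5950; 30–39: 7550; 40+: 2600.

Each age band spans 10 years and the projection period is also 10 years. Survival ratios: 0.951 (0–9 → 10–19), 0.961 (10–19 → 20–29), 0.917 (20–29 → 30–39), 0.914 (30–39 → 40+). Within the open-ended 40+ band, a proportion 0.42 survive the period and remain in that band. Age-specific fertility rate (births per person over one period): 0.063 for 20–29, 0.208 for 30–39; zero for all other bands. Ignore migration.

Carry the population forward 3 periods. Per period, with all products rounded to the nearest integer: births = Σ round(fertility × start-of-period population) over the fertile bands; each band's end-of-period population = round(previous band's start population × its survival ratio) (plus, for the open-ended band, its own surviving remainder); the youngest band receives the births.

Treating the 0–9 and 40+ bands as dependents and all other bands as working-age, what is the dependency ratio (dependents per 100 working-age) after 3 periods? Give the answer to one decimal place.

167.8

Numbering the groups 1..5 from youngest to oldest:
After projecting period 1:
Births: 5950 × 0.063 = 375, 7550 × 0.208 = 1570 ⇒ total 1945
Group 2: 4300 × 0.951 = 4089
Group 3: 7950 × 0.961 = 7640
Group 4: 5950 × 0.917 = 5456
Group 5: 7550 × 0.914 + 2600 × 0.42 = 6901 + 1092 = 7993
Population now: 0–9=1945, 10–19=4089, 20–29=7640, 30–39=5456, 40+=7993
After projecting period 2:
Births: 7640 × 0.063 = 481, 5456 × 0.208 = 1135 ⇒ total 1616
Group 2: 1945 × 0.951 = 1850
Group 3: 4089 × 0.961 = 3930
Group 4: 7640 × 0.917 = 7006
Group 5: 5456 × 0.914 + 7993 × 0.42 = 4987 + 3357 = 8344
Population now: 0–9=1616, 10–19=1850, 20–29=3930, 30–39=7006, 40+=8344
After projecting period 3:
Births: 3930 × 0.063 = 248, 7006 × 0.208 = 1457 ⇒ total 1705
Group 2: 1616 × 0.951 = 1537
Group 3: 1850 × 0.961 = 1778
Group 4: 3930 × 0.917 = 3604
Group 5: 7006 × 0.914 + 8344 × 0.42 = 6403 + 3504 = 9907
Population now: 0–9=1705, 10–19=1537, 20–29=1778, 30–39=3604, 40+=9907
Dependents (band 0–9 + band 40+) = 1705 + 9907 = 11612; working-age = 6919; ratio = 11612/6919 × 100 = 167.8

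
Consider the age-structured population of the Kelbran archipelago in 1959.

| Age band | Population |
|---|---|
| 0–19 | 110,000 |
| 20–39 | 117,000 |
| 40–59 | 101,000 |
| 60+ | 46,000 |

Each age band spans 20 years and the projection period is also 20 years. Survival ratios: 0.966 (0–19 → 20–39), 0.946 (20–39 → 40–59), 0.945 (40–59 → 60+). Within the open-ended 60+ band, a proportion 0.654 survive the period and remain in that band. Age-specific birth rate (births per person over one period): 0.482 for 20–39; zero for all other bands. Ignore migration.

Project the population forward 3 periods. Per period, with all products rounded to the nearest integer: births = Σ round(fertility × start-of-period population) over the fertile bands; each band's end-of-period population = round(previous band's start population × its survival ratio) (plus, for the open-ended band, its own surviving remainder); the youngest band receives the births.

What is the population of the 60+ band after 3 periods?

Let band 1 be 0–19 through band 4 = 60+.
[period 1]
Births: 117000 × 0.482 = 56394
Band 2: 110000 × 0.966 = 106260
Band 3: 117000 × 0.946 = 110682
Band 4: 101000 × 0.945 + 46000 × 0.654 = 95445 + 30084 = 125529
End of period: [56394, 106260, 110682, 125529]
[period 2]
Births: 106260 × 0.482 = 51217
Band 2: 56394 × 0.966 = 54477
Band 3: 106260 × 0.946 = 100522
Band 4: 110682 × 0.945 + 125529 × 0.654 = 104594 + 82096 = 186690
End of period: [51217, 54477, 100522, 186690]
[period 3]
Births: 54477 × 0.482 = 26258
Band 2: 51217 × 0.966 = 49476
Band 3: 54477 × 0.946 = 51535
Band 4: 100522 × 0.945 + 186690 × 0.654 = 94993 + 122095 = 217088
End of period: [26258, 49476, 51535, 217088]

217088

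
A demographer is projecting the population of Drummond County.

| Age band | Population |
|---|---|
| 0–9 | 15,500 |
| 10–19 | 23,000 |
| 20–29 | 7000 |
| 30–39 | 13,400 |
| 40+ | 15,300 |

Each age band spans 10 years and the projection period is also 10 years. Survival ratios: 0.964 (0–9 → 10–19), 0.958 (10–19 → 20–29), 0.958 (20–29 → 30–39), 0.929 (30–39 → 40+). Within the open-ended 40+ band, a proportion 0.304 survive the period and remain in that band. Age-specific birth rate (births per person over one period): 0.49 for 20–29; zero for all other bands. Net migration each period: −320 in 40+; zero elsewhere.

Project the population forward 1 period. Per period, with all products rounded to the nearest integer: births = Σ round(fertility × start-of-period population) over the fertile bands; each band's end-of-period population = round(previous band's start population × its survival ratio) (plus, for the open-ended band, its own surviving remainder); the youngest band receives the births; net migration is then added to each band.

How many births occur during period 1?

[period 1]
Births: 7000 × 0.49 = 3430
10–19: 15500 × 0.964 = 14942
20–29: 23000 × 0.958 = 22034
30–39: 7000 × 0.958 = 6706
40+: 13400 × 0.929 + 15300 × 0.304 = 12449 + 4651 = 17100
Net migration: 40+ − 320 → 16780
Giving 3430 / 14942 / 22034 / 6706 / 16780.

3430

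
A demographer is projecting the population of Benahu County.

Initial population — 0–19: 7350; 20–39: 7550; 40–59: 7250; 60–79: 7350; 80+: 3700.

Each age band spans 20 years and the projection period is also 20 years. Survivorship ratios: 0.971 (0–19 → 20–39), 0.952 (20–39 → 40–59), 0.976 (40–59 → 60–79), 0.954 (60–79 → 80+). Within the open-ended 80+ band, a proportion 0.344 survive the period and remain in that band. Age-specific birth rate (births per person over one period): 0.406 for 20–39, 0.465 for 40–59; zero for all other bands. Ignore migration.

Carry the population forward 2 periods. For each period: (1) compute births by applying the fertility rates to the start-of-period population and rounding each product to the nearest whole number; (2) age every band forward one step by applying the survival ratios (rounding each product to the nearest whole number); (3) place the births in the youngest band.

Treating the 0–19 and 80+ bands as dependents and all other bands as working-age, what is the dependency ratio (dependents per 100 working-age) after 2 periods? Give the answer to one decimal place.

79.0

Call the groups 1 to 5, youngest first.
After projecting period 1:
Births: 7550 × 0.406 = 3065  |  7250 × 0.465 = 3371 ⇒ total 6436
Group 2: 7350 × 0.971 = 7137
Group 3: 7550 × 0.952 = 7188
Group 4: 7250 × 0.976 = 7076
Group 5: 7350 × 0.954 + 3700 × 0.344 = 7012 + 1273 = 8285
End of period: [6436, 7137, 7188, 7076, 8285]
After projecting period 2:
Births: 7137 × 0.406 = 2898  |  7188 × 0.465 = 3342 ⇒ total 6240
Group 2: 6436 × 0.971 = 6249
Group 3: 7137 × 0.952 = 6794
Group 4: 7188 × 0.976 = 7015
Group 5: 7076 × 0.954 + 8285 × 0.344 = 6751 + 2850 = 9601
End of period: [6240, 6249, 6794, 7015, 9601]
Dependents (band 0–19 + band 80+) = 6240 + 9601 = 15841; working-age = 20058; ratio = 15841/20058 × 100 = 79.0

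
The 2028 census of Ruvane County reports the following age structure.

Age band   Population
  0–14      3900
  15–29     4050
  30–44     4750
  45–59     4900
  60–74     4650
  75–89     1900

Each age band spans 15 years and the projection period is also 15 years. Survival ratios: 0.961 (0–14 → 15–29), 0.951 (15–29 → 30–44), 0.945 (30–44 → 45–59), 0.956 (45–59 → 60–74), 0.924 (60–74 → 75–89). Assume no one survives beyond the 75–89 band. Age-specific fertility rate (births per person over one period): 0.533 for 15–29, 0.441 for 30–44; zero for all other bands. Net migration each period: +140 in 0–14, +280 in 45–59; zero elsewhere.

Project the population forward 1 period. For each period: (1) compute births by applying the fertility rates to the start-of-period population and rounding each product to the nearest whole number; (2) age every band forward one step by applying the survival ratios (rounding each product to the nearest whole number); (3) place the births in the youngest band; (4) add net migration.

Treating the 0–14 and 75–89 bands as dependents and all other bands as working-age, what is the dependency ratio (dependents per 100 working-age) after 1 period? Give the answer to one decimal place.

Let band 1 be 0–14 through band 6 = 75–89.
After projecting period 1:
Births: 4050 × 0.533 = 2159 ; 4750 × 0.441 = 2095 ⇒ total 4254
Band 2: 3900 × 0.961 = 3748
Band 3: 4050 × 0.951 = 3852
Band 4: 4750 × 0.945 = 4489
Band 5: 4900 × 0.956 = 4684
Band 6: 4650 × 0.924 = 4297
Net migration: Band 1 + 140 → 4394; Band 4 + 280 → 4769
Population now: 0–14=4394, 15–29=3748, 30–44=3852, 45–59=4769, 60–74=4684, 75–89=4297
Dependents (band 0–14 + band 75–89) = 4394 + 4297 = 8691; working-age = 17053; ratio = 8691/17053 × 100 = 51.0

51.0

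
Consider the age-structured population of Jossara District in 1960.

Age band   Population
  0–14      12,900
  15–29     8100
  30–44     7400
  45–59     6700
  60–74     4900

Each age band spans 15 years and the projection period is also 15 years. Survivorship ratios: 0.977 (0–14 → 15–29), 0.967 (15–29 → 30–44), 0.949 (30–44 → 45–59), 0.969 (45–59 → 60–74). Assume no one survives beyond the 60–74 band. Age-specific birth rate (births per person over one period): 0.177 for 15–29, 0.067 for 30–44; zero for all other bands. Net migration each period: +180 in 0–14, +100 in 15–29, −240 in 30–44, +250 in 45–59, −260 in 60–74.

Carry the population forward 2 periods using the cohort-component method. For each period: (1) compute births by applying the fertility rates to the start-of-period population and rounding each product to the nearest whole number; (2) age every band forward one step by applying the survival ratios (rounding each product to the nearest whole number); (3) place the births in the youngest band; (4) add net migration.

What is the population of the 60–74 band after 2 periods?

Period 1.
Births: 8100 × 0.177 = 1434, 7400 × 0.067 = 496 ⇒ total 1930
15–29: 12900 × 0.977 = 12603
30–44: 8100 × 0.967 = 7833
45–59: 7400 × 0.949 = 7023
60–74: 6700 × 0.969 = 6492
Net migration: 0–14 + 180 → 2110; 15–29 + 100 → 12703; 30–44 − 240 → 7593; 45–59 + 250 → 7273; 60–74 − 260 → 6232
End of period: [2110, 12703, 7593, 7273, 6232]
Period 2.
Births: 12703 × 0.177 = 2248, 7593 × 0.067 = 509 ⇒ total 2757
15–29: 2110 × 0.977 = 2061
30–44: 12703 × 0.967 = 12284
45–59: 7593 × 0.949 = 7206
60–74: 7273 × 0.969 = 7048
Net migration: 0–14 + 180 → 2937; 15–29 + 100 → 2161; 30–44 − 240 → 12044; 45–59 + 250 → 7456; 60–74 − 260 → 6788
End of period: [2937, 2161, 12044, 7456, 6788]

6788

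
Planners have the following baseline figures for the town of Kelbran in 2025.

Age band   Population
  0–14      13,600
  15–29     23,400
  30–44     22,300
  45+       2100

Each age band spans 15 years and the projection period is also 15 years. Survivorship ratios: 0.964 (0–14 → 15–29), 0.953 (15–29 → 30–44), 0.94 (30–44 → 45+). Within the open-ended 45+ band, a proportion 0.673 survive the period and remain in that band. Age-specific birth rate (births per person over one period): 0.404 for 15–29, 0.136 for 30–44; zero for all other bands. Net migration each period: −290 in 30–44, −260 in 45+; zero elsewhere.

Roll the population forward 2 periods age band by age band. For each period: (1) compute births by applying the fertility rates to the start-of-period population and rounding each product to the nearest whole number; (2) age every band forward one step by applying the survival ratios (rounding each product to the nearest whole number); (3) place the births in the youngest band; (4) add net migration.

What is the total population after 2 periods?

[period 1]
Births: 23400 × 0.404 = 9454, 22300 × 0.136 = 3033 → total 12487
15–29: 13600 × 0.964 = 13110
30–44: 23400 × 0.953 = 22300
45+: 22300 × 0.94 + 2100 × 0.673 = 20962 + 1413 = 22375
Net migration: 30–44 − 290 → 22010; 45+ − 260 → 22115
Giving 12487 / 13110 / 22010 / 22115.
[period 2]
Births: 13110 × 0.404 = 5296, 22010 × 0.136 = 2993 → total 8289
15–29: 12487 × 0.964 = 12037
30–44: 13110 × 0.953 = 12494
45+: 22010 × 0.94 + 22115 × 0.673 = 20689 + 14883 = 35572
Net migration: 30–44 − 290 → 12204; 45+ − 260 → 35312
Giving 8289 / 12037 / 12204 / 35312.
Total after period 2: 8289 + 12037 + 12204 + 35312 = 67842

67842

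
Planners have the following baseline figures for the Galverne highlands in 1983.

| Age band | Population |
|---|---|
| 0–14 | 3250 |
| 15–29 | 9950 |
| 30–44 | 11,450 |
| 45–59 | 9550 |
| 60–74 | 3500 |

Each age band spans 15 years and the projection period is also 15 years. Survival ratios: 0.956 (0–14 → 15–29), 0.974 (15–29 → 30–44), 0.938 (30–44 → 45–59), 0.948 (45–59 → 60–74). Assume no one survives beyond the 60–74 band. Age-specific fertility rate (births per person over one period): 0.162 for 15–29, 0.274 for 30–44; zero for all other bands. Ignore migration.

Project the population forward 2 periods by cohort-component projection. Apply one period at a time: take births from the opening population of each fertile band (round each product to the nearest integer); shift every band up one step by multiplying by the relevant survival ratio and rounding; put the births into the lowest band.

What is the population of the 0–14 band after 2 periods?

3158

Let band 1 be 0–14 through band 5 = 60–74.
After projecting period 1:
Births: 9950 × 0.162 = 1612, 11450 × 0.274 = 3137 — total 4749
Band 2: 3250 × 0.956 = 3107
Band 3: 9950 × 0.974 = 9691
Band 4: 11450 × 0.938 = 10740
Band 5: 9550 × 0.948 = 9053
→ [4749, 3107, 9691, 10740, 9053]
After projecting period 2:
Births: 3107 × 0.162 = 503, 9691 × 0.274 = 2655 — total 3158
Band 2: 4749 × 0.956 = 4540
Band 3: 3107 × 0.974 = 3026
Band 4: 9691 × 0.938 = 9090
Band 5: 10740 × 0.948 = 10182
→ [3158, 4540, 3026, 9090, 10182]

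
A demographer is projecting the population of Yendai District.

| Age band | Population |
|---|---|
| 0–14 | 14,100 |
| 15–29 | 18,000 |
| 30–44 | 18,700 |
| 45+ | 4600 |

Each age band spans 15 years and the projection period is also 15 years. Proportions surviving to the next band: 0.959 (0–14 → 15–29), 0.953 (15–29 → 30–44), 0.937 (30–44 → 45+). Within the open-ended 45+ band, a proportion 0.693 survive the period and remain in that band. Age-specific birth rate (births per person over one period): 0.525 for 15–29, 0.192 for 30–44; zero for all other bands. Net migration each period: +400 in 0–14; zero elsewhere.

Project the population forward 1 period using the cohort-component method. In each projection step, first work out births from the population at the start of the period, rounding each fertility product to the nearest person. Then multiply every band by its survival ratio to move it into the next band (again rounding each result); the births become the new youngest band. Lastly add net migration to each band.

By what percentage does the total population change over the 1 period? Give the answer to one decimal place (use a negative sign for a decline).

17.0

Let group 1 be 0–14 through group 4 = 45+.
After projecting period 1:
Births: 18000 * 0.525 = 9450  |  18700 * 0.192 = 3590 — total 13040
Group 2: 14100 * 0.959 = 13522
Group 3: 18000 * 0.953 = 17154
Group 4: 18700 * 0.937 + 4600 * 0.693 = 17522 + 3188 = 20710
Net migration: Group 1 + 400 → 13440
Population now: 0–14=13440, 15–29=13522, 30–44=17154, 45+=20710
Total: 55400 → 64826; change = 9426; percentage change = 17.0%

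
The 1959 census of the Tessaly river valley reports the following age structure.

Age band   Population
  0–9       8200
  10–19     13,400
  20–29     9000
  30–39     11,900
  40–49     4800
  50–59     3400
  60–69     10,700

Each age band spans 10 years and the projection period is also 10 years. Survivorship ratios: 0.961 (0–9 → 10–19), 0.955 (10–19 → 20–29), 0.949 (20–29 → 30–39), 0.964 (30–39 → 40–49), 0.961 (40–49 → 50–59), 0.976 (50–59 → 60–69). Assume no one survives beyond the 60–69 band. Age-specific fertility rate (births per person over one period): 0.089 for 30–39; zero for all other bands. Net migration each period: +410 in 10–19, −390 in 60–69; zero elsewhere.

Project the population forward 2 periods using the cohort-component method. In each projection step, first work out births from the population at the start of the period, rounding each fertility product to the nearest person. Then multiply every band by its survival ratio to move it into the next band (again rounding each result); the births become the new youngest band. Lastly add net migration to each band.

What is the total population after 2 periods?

45620

[period 1]
Births: 11900 * 0.089 = 1059
10–19: 8200 * 0.961 = 7880
20–29: 13400 * 0.955 = 12797
30–39: 9000 * 0.949 = 8541
40–49: 11900 * 0.964 = 11472
50–59: 4800 * 0.961 = 4613
60–69: 3400 * 0.976 = 3318
Net migration: 10–19 + 410 → 8290; 60–69 − 390 → 2928
Population now: 0–9=1059, 10–19=8290, 20–29=12797, 30–39=8541, 40–49=11472, 50–59=4613, 60–69=2928
[period 2]
Births: 8541 * 0.089 = 760
10–19: 1059 * 0.961 = 1018
20–29: 8290 * 0.955 = 7917
30–39: 12797 * 0.949 = 12144
40–49: 8541 * 0.964 = 8234
50–59: 11472 * 0.961 = 11025
60–69: 4613 * 0.976 = 4502
Net migration: 10–19 + 410 → 1428; 60–69 − 390 → 4112
Population now: 0–9=760, 10–19=1428, 20–29=7917, 30–39=12144, 40–49=8234, 50–59=11025, 60–69=4112
Total after period 2: 760 + 1428 + 7917 + 12144 + 8234 + 11025 + 4112 = 45620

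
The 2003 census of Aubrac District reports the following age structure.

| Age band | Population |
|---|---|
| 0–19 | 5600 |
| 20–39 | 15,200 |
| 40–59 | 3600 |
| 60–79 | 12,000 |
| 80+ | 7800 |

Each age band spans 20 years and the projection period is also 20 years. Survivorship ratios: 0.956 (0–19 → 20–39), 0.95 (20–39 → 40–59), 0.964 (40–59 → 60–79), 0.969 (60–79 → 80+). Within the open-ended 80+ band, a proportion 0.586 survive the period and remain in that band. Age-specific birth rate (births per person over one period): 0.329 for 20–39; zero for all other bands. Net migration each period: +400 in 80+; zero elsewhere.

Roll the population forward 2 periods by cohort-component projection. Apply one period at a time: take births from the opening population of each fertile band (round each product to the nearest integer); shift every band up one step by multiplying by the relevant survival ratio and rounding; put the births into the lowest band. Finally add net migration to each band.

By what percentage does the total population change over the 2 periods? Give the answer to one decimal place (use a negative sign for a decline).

-11.7

Let group 1 be 0–19 through group 5 = 80+.
Period 1.
Births: 15200 × 0.329 = 5001
Group 2: 5600 × 0.956 = 5354
Group 3: 15200 × 0.95 = 14440
Group 4: 3600 × 0.964 = 3470
Group 5: 12000 × 0.969 + 7800 × 0.586 = 11628 + 4571 = 16199
Net migration: Group 5 + 400 → 16599
Giving 5001 / 5354 / 14440 / 3470 / 16599.
Period 2.
Births: 5354 × 0.329 = 1761
Group 2: 5001 × 0.956 = 4781
Group 3: 5354 × 0.95 = 5086
Group 4: 14440 × 0.964 = 13920
Group 5: 3470 × 0.969 + 16599 × 0.586 = 3362 + 9727 = 13089
Net migration: Group 5 + 400 → 13489
Giving 1761 / 4781 / 5086 / 13920 / 13489.
Total: 44200 → 39037; change = -5163; percentage change = -11.7%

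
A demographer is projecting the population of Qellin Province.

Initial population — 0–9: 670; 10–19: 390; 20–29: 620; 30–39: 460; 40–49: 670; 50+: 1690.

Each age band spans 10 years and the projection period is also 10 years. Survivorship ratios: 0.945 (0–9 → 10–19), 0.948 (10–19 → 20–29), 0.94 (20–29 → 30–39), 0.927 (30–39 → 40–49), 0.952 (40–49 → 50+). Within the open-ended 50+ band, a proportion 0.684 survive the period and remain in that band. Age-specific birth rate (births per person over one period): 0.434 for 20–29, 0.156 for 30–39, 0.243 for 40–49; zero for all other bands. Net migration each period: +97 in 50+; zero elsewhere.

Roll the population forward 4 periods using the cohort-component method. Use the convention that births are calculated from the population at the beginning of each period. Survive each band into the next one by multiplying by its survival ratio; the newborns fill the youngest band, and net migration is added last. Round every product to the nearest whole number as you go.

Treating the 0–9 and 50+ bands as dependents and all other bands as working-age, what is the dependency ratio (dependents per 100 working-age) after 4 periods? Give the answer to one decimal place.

(Bands numbered youngest = 1 to oldest = 6.)
Period 1:
Births: 620 × 0.434 = 269 ; 460 × 0.156 = 72 ; 670 × 0.243 = 163 → 504
Band 2: 670 × 0.945 = 633
Band 3: 390 × 0.948 = 370
Band 4: 620 × 0.94 = 583
Band 5: 460 × 0.927 = 426
Band 6: 670 × 0.952 + 1690 × 0.684 = 638 + 1156 = 1794
Net migration: Band 6 + 97 → 1891
→ [504, 633, 370, 583, 426, 1891]
Period 2:
Births: 370 × 0.434 = 161 ; 583 × 0.156 = 91 ; 426 × 0.243 = 104 → 356
Band 2: 504 × 0.945 = 476
Band 3: 633 × 0.948 = 600
Band 4: 370 × 0.94 = 348
Band 5: 583 × 0.927 = 540
Band 6: 426 × 0.952 + 1891 × 0.684 = 406 + 1293 = 1699
Net migration: Band 6 + 97 → 1796
→ [356, 476, 600, 348, 540, 1796]
Period 3:
Births: 600 × 0.434 = 260 ; 348 × 0.156 = 54 ; 540 × 0.243 = 131 → 445
Band 2: 356 × 0.945 = 336
Band 3: 476 × 0.948 = 451
Band 4: 600 × 0.94 = 564
Band 5: 348 × 0.927 = 323
Band 6: 540 × 0.952 + 1796 × 0.684 = 514 + 1228 = 1742
Net migration: Band 6 + 97 → 1839
→ [445, 336, 451, 564, 323, 1839]
Period 4:
Births: 451 × 0.434 = 196 ; 564 × 0.156 = 88 ; 323 × 0.243 = 78 → 362
Band 2: 445 × 0.945 = 421
Band 3: 336 × 0.948 = 319
Band 4: 451 × 0.94 = 424
Band 5: 564 × 0.927 = 523
Band 6: 323 × 0.952 + 1839 × 0.684 = 307 + 1258 = 1565
Net migration: Band 6 + 97 → 1662
→ [362, 421, 319, 424, 523, 1662]
Dependents (band 0–9 + band 50+) = 362 + 1662 = 2024; working-age = 1687; ratio = 2024/1687 × 100 = 120.0

120.0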